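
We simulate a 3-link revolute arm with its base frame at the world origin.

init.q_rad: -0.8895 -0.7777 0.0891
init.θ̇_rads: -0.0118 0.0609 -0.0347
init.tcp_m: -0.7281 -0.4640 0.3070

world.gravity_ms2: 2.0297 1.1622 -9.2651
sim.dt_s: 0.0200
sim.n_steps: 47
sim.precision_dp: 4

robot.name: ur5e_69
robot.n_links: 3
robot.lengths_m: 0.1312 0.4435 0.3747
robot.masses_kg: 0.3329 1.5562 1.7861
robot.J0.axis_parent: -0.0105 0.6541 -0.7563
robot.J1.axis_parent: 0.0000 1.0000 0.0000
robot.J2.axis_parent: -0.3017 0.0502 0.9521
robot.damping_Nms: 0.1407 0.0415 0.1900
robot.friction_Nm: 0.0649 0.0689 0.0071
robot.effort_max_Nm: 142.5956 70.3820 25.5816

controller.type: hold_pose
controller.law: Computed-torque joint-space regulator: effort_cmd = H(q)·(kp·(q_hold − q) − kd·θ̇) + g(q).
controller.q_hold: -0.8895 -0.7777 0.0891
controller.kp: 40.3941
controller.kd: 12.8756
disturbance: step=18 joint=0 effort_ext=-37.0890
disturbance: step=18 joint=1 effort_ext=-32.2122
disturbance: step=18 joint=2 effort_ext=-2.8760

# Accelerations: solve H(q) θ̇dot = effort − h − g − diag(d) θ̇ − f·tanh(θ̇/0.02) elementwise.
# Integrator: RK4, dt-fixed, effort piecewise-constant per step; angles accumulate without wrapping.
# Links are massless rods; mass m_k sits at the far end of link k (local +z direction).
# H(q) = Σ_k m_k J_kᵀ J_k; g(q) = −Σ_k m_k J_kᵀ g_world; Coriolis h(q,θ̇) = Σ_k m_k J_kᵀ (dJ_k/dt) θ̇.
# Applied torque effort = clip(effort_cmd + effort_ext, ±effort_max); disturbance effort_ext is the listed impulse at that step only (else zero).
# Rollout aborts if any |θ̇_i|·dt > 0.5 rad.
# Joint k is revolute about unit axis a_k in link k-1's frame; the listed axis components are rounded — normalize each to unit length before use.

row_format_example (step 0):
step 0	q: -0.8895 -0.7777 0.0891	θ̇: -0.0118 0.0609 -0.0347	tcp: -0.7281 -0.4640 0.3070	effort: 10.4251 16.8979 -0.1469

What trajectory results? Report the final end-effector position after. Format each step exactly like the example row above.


step 1	q: -0.8897 -0.7767 0.0884	θ̇: -0.0043 0.0410 -0.0318	tcp: -0.7280 -0.4639 0.3078	effort: 10.5427 17.1093 -0.1523
step 2	q: -0.8897 -0.7760 0.0879	θ̇: -0.0007 0.0271 -0.0222	tcp: -0.7279 -0.4638 0.3083	effort: 10.6436 17.2812 -0.1561
step 3	q: -0.8897 -0.7756 0.0875	θ̇: 0.0011 0.0169 -0.0139	tcp: -0.7278 -0.4638 0.3086	effort: 10.7286 17.4192 -0.1585
step 4	q: -0.8897 -0.7753 0.0873	θ̇: 0.0018 0.0097 -0.0076	tcp: -0.7278 -0.4637 0.3089	effort: 10.7991 17.5276 -0.1597
step 5	q: -0.8896 -0.7752 0.0872	θ̇: 0.0018 0.0047 -0.0034	tcp: -0.7278 -0.4637 0.3090	effort: 10.8568 17.6116 -0.1601
step 6	q: -0.8896 -0.7751 0.0872	θ̇: 0.0015 0.0012 -0.0007	tcp: -0.7278 -0.4636 0.3091	effort: 10.9034 17.6762 -0.1600
step 7	q: -0.8896 -0.7751 0.0872	θ̇: 0.0011 -0.0011 0.0009	tcp: -0.7278 -0.4636 0.3091	effort: 10.9408 17.7260 -0.1597
step 8	q: -0.8896 -0.7751 0.0873	θ̇: 0.0007 -0.0027 0.0019	tcp: -0.7278 -0.4636 0.3090	effort: 10.9705 17.7643 -0.1593
step 9	q: -0.8896 -0.7752 0.0873	θ̇: 0.0003 -0.0037 0.0024	tcp: -0.7278 -0.4636 0.3090	effort: 10.9939 17.7940 -0.1589
step 10	q: -0.8896 -0.7753 0.0874	θ̇: -0.0001 -0.0044 0.0027	tcp: -0.7278 -0.4636 0.3089	effort: 11.0124 17.8170 -0.1586
step 11	q: -0.8896 -0.7754 0.0875	θ̇: -0.0003 -0.0048 0.0029	tcp: -0.7278 -0.4637 0.3089	effort: 11.0267 17.8349 -0.1584
step 12	q: -0.8896 -0.7754 0.0876	θ̇: -0.0005 -0.0050 0.0029	tcp: -0.7278 -0.4637 0.3088	effort: 11.0379 17.8488 -0.1582
step 13	q: -0.8896 -0.7755 0.0876	θ̇: -0.0007 -0.0050 0.0030	tcp: -0.7278 -0.4637 0.3087	effort: 11.0465 17.8596 -0.1581
step 14	q: -0.8896 -0.7756 0.0877	θ̇: -0.0007 -0.0050 0.0029	tcp: -0.7278 -0.4637 0.3086	effort: 11.0531 17.8680 -0.1581
step 15	q: -0.8896 -0.7757 0.0878	θ̇: -0.0008 -0.0049 0.0029	tcp: -0.7278 -0.4638 0.3085	effort: 11.0581 17.8745 -0.1581
step 16	q: -0.8897 -0.7758 0.0878	θ̇: -0.0008 -0.0048 0.0029	tcp: -0.7279 -0.4638 0.3084	effort: 11.0619 17.8796 -0.1582
step 17	q: -0.8897 -0.7759 0.0879	θ̇: -0.0008 -0.0046 0.0028	tcp: -0.7279 -0.4638 0.3084	effort: 11.0646 17.8835 -0.1583
step 18	q: -0.8897 -0.7760 0.0880	θ̇: -0.0008 -0.0044 0.0028	tcp: -0.7279 -0.4638 0.3083	effort: -26.0223 -14.3257 -3.0344
step 19	q: -0.8954 -0.7761 0.0879	θ̇: -0.5663 -0.0111 -0.0235	tcp: -0.7270 -0.4670 0.3054	effort: 20.9094 26.4828 0.6011
step 20	q: -0.9051 -0.7764 0.0874	θ̇: -0.4053 -0.0180 -0.0306	tcp: -0.7255 -0.4725 0.3006	effort: 18.8900 24.7989 0.4351
step 21	q: -0.9120 -0.7768 0.0868	θ̇: -0.2822 -0.0190 -0.0265	tcp: -0.7243 -0.4764 0.2970	effort: 17.2499 23.4099 0.3029
step 22	q: -0.9167 -0.7772 0.0863	θ̇: -0.1871 -0.0178 -0.0217	tcp: -0.7235 -0.4792 0.2945	effort: 15.9204 22.2712 0.1976
step 23	q: -0.9197 -0.7775 0.0859	θ̇: -0.1134 -0.0158 -0.0182	tcp: -0.7230 -0.4809 0.2928	effort: 14.8451 21.3423 0.1136
step 24	q: -0.9214 -0.7778 0.0856	θ̇: -0.0567 -0.0137 -0.0158	tcp: -0.7227 -0.4820 0.2917	effort: 13.9777 20.5879 0.0467
step 25	q: -0.9221 -0.7781 0.0853	θ̇: -0.0145 -0.0110 -0.0105	tcp: -0.7226 -0.4824 0.2912	effort: 13.2817 19.9779 -0.0064
step 26	q: -0.9221 -0.7782 0.0852	θ̇: 0.0112 -0.0044 0.0132	tcp: -0.7226 -0.4825 0.2911	effort: 12.7384 19.4881 -0.0476
step 27	q: -0.9217 -0.7783 0.0856	θ̇: 0.0300 0.0006 0.0240	tcp: -0.7227 -0.4822 0.2912	effort: 12.3178 19.0994 -0.0787
step 28	q: -0.9210 -0.7782 0.0861	θ̇: 0.0443 0.0038 0.0271	tcp: -0.7229 -0.4818 0.2916	effort: 11.9865 18.7916 -0.1030
step 29	q: -0.9200 -0.7781 0.0867	θ̇: 0.0548 0.0056 0.0270	tcp: -0.7231 -0.4812 0.2921	effort: 11.7250 18.5483 -0.1222
step 30	q: -0.9188 -0.7780 0.0872	θ̇: 0.0620 0.0067 0.0260	tcp: -0.7233 -0.4804 0.2928	effort: 11.5196 18.3565 -0.1373
step 31	q: -0.9175 -0.7779 0.0877	θ̇: 0.0663 0.0074 0.0252	tcp: -0.7235 -0.4796 0.2935	effort: 11.3595 18.2061 -0.1491
step 32	q: -0.9162 -0.7777 0.0882	θ̇: 0.0685 0.0078 0.0244	tcp: -0.7238 -0.4788 0.2943	effort: 11.2358 18.0889 -0.1582
step 33	q: -0.9148 -0.7776 0.0886	θ̇: 0.0690 0.0080 0.0239	tcp: -0.7240 -0.4780 0.2950	effort: 11.1414 17.9984 -0.1652
step 34	q: -0.9134 -0.7774 0.0891	θ̇: 0.0682 0.0080 0.0234	tcp: -0.7243 -0.4771 0.2958	effort: 11.0705 17.9292 -0.1705
step 35	q: -0.9121 -0.7772 0.0896	θ̇: 0.0664 0.0080 0.0230	tcp: -0.7245 -0.4763 0.2966	effort: 11.0183 17.8771 -0.1745
step 36	q: -0.9107 -0.7771 0.0900	θ̇: 0.0640 0.0078 0.0226	tcp: -0.7248 -0.4755 0.2973	effort: 10.9810 17.8386 -0.1774
step 37	q: -0.9095 -0.7769 0.0904	θ̇: 0.0610 0.0077 0.0222	tcp: -0.7250 -0.4748 0.2980	effort: 10.9554 17.8108 -0.1794
step 38	q: -0.9083 -0.7768 0.0909	θ̇: 0.0578 0.0075 0.0219	tcp: -0.7252 -0.4740 0.2987	effort: 10.9389 17.7914 -0.1808
step 39	q: -0.9072 -0.7766 0.0913	θ̇: 0.0544 0.0072 0.0216	tcp: -0.7254 -0.4733 0.2994	effort: 10.9296 17.7787 -0.1817
step 40	q: -0.9061 -0.7765 0.0917	θ̇: 0.0509 0.0070 0.0212	tcp: -0.7256 -0.4727 0.3000	effort: 10.9258 17.7712 -0.1822
step 41	q: -0.9051 -0.7764 0.0921	θ̇: 0.0474 0.0067 0.0209	tcp: -0.7258 -0.4721 0.3005	effort: 10.9261 17.7676 -0.1825
step 42	q: -0.9042 -0.7762 0.0925	θ̇: 0.0440 0.0065 0.0205	tcp: -0.7259 -0.4715 0.3011	effort: 10.9295 17.7670 -0.1825
step 43	q: -0.9034 -0.7761 0.0929	θ̇: 0.0407 0.0062 0.0200	tcp: -0.7261 -0.4710 0.3016	effort: 10.9350 17.7687 -0.1824
step 44	q: -0.9026 -0.7760 0.0933	θ̇: 0.0375 0.0059 0.0196	tcp: -0.7262 -0.4705 0.3020	effort: 10.9421 17.7720 -0.1822
step 45	q: -0.9019 -0.7759 0.0937	θ̇: 0.0345 0.0056 0.0190	tcp: -0.7264 -0.4700 0.3025	effort: 10.9501 17.7765 -0.1820
step 46	q: -0.9012 -0.7758 0.0941	θ̇: 0.0318 0.0053 0.0184	tcp: -0.7265 -0.4696 0.3029	effort: 10.9586 17.7817 -0.1817
step 47	q: -0.9006 -0.7757 0.0944	θ̇: 0.0292 0.0050 0.0178	tcp: -0.7266 -0.4692 0.3032
final tcp position (m): -0.7266 -0.4692 0.3032


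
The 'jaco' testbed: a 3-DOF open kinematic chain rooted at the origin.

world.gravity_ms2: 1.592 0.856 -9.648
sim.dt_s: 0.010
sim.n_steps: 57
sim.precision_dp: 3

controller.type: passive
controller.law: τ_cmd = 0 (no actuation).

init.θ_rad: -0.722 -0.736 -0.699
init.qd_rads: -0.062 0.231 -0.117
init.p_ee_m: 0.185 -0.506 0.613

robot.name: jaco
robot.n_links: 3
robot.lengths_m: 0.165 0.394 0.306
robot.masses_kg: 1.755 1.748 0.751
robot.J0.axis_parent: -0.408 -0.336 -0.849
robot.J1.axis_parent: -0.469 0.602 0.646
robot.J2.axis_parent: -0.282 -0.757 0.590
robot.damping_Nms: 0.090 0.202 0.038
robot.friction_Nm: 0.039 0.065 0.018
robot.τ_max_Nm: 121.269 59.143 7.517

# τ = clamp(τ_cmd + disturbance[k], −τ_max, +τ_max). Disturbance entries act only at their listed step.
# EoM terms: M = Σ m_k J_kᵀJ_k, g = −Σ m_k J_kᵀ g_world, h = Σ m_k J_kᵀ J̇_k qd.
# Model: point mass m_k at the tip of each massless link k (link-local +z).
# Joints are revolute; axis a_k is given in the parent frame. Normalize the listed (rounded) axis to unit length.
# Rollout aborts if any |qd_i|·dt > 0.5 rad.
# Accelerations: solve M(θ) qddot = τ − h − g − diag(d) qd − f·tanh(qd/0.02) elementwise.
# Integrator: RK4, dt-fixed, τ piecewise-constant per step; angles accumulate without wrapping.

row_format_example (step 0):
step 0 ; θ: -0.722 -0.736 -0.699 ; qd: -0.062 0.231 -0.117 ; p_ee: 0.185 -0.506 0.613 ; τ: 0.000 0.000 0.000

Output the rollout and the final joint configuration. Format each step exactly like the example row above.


step 1 ; θ: -0.723 -0.734 -0.700 ; qd: -0.180 0.116 -0.180 ; p_ee: 0.187 -0.505 0.613 ; τ: 0.000 0.000 0.000
step 2 ; θ: -0.726 -0.734 -0.703 ; qd: -0.297 0.002 -0.243 ; p_ee: 0.189 -0.505 0.612 ; τ: 0.000 0.000 0.000
step 3 ; θ: -0.729 -0.734 -0.705 ; qd: -0.412 -0.108 -0.309 ; p_ee: 0.192 -0.506 0.610 ; τ: 0.000 0.000 0.000
step 4 ; θ: -0.734 -0.736 -0.709 ; qd: -0.528 -0.219 -0.374 ; p_ee: 0.194 -0.507 0.608 ; τ: 0.000 0.000 0.000
step 5 ; θ: -0.740 -0.739 -0.713 ; qd: -0.645 -0.330 -0.436 ; p_ee: 0.197 -0.509 0.605 ; τ: 0.000 0.000 0.000
step 6 ; θ: -0.747 -0.742 -0.717 ; qd: -0.762 -0.442 -0.495 ; p_ee: 0.201 -0.511 0.601 ; τ: 0.000 0.000 0.000
step 7 ; θ: -0.755 -0.747 -0.723 ; qd: -0.881 -0.556 -0.550 ; p_ee: 0.205 -0.513 0.597 ; τ: 0.000 0.000 0.000
step 8 ; θ: -0.764 -0.754 -0.728 ; qd: -1.002 -0.671 -0.599 ; p_ee: 0.209 -0.516 0.592 ; τ: 0.000 0.000 0.000
step 9 ; θ: -0.775 -0.761 -0.735 ; qd: -1.125 -0.790 -0.643 ; p_ee: 0.213 -0.519 0.586 ; τ: 0.000 0.000 0.000
step 10 ; θ: -0.787 -0.769 -0.741 ; qd: -1.250 -0.911 -0.678 ; p_ee: 0.218 -0.523 0.579 ; τ: 0.000 0.000 0.000
step 11 ; θ: -0.800 -0.779 -0.748 ; qd: -1.379 -1.035 -0.706 ; p_ee: 0.223 -0.527 0.572 ; τ: 0.000 0.000 0.000
step 12 ; θ: -0.814 -0.790 -0.755 ; qd: -1.510 -1.164 -0.725 ; p_ee: 0.229 -0.532 0.564 ; τ: 0.000 0.000 0.000
step 13 ; θ: -0.830 -0.802 -0.763 ; qd: -1.645 -1.296 -0.732 ; p_ee: 0.234 -0.537 0.554 ; τ: 0.000 0.000 0.000
step 14 ; θ: -0.847 -0.816 -0.770 ; qd: -1.784 -1.434 -0.729 ; p_ee: 0.240 -0.542 0.545 ; τ: 0.000 0.000 0.000
step 15 ; θ: -0.866 -0.831 -0.777 ; qd: -1.928 -1.577 -0.712 ; p_ee: 0.247 -0.547 0.534 ; τ: 0.000 0.000 0.000
step 16 ; θ: -0.886 -0.848 -0.784 ; qd: -2.076 -1.727 -0.681 ; p_ee: 0.253 -0.553 0.522 ; τ: 0.000 0.000 0.000
step 17 ; θ: -0.907 -0.866 -0.791 ; qd: -2.230 -1.882 -0.634 ; p_ee: 0.260 -0.559 0.510 ; τ: 0.000 0.000 0.000
step 18 ; θ: -0.931 -0.885 -0.797 ; qd: -2.391 -2.045 -0.571 ; p_ee: 0.267 -0.565 0.496 ; τ: 0.000 0.000 0.000
step 19 ; θ: -0.955 -0.907 -0.802 ; qd: -2.558 -2.216 -0.489 ; p_ee: 0.274 -0.571 0.482 ; τ: 0.000 0.000 0.000
step 20 ; θ: -0.982 -0.930 -0.807 ; qd: -2.733 -2.396 -0.387 ; p_ee: 0.281 -0.577 0.467 ; τ: 0.000 0.000 0.000
step 21 ; θ: -1.010 -0.955 -0.810 ; qd: -2.916 -2.584 -0.264 ; p_ee: 0.289 -0.583 0.450 ; τ: 0.000 0.000 0.000
step 22 ; θ: -1.040 -0.981 -0.812 ; qd: -3.109 -2.783 -0.118 ; p_ee: 0.296 -0.590 0.433 ; τ: 0.000 0.000 0.000
step 23 ; θ: -1.072 -1.010 -0.812 ; qd: -3.311 -2.991 0.048 ; p_ee: 0.304 -0.596 0.415 ; τ: 0.000 0.000 0.000
step 24 ; θ: -1.106 -1.041 -0.811 ; qd: -3.524 -3.209 0.228 ; p_ee: 0.311 -0.602 0.396 ; τ: 0.000 0.000 0.000
step 25 ; θ: -1.143 -1.074 -0.807 ; qd: -3.750 -3.439 0.432 ; p_ee: 0.319 -0.608 0.375 ; τ: 0.000 0.000 0.000
step 26 ; θ: -1.181 -1.110 -0.802 ; qd: -3.990 -3.683 0.662 ; p_ee: 0.327 -0.614 0.354 ; τ: 0.000 0.000 0.000
step 27 ; θ: -1.223 -1.148 -0.794 ; qd: -4.248 -3.940 0.916 ; p_ee: 0.334 -0.619 0.332 ; τ: 0.000 0.000 0.000
step 28 ; θ: -1.266 -1.189 -0.784 ; qd: -4.524 -4.212 1.194 ; p_ee: 0.342 -0.624 0.308 ; τ: 0.000 0.000 0.000
step 29 ; θ: -1.313 -1.232 -0.770 ; qd: -4.823 -4.501 1.493 ; p_ee: 0.349 -0.629 0.284 ; τ: 0.000 0.000 0.000
step 30 ; θ: -1.363 -1.279 -0.754 ; qd: -5.146 -4.809 1.809 ; p_ee: 0.356 -0.633 0.259 ; τ: 0.000 0.000 0.000
step 31 ; θ: -1.416 -1.329 -0.734 ; qd: -5.497 -5.137 2.137 ; p_ee: 0.363 -0.636 0.232 ; τ: 0.000 0.000 0.000
step 32 ; θ: -1.473 -1.382 -0.711 ; qd: -5.881 -5.491 2.468 ; p_ee: 0.369 -0.638 0.205 ; τ: 0.000 0.000 0.000
step 33 ; θ: -1.534 -1.439 -0.685 ; qd: -6.303 -5.872 2.792 ; p_ee: 0.375 -0.640 0.177 ; τ: 0.000 0.000 0.000
step 34 ; θ: -1.599 -1.499 -0.655 ; qd: -6.769 -6.289 3.094 ; p_ee: 0.380 -0.640 0.148 ; τ: 0.000 0.000 0.000
step 35 ; θ: -1.669 -1.564 -0.623 ; qd: -7.287 -6.747 3.352 ; p_ee: 0.386 -0.639 0.118 ; τ: 0.000 0.000 0.000
step 36 ; θ: -1.745 -1.634 -0.588 ; qd: -7.866 -7.257 3.541 ; p_ee: 0.390 -0.636 0.088 ; τ: 0.000 0.000 0.000
step 37 ; θ: -1.827 -1.710 -0.552 ; qd: -8.519 -7.832 3.624 ; p_ee: 0.394 -0.632 0.057 ; τ: 0.000 0.000 0.000
step 38 ; θ: -1.916 -1.791 -0.516 ; qd: -9.258 -8.486 3.551 ; p_ee: 0.397 -0.626 0.026 ; τ: 0.000 0.000 0.000
step 39 ; θ: -2.012 -1.880 -0.482 ; qd: -10.097 -9.233 3.253 ; p_ee: 0.400 -0.617 -0.005 ; τ: 0.000 0.000 0.000
step 40 ; θ: -2.118 -1.976 -0.452 ; qd: -11.040 -10.072 2.626 ; p_ee: 0.403 -0.606 -0.036 ; τ: 0.000 0.000 0.000
step 41 ; θ: -2.234 -2.081 -0.431 ; qd: -12.050 -10.950 1.521 ; p_ee: 0.405 -0.592 -0.067 ; τ: 0.000 0.000 0.000
step 42 ; θ: -2.359 -2.195 -0.424 ; qd: -12.960 -11.633 -0.249 ; p_ee: 0.406 -0.575 -0.098 ; τ: 0.000 0.000 0.000
step 43 ; θ: -2.491 -2.311 -0.439 ; qd: -13.305 -11.510 -2.729 ; p_ee: 0.408 -0.554 -0.127 ; τ: 0.000 0.000 0.000
step 44 ; θ: -2.621 -2.419 -0.479 ; qd: -12.479 -9.815 -5.342 ; p_ee: 0.409 -0.530 -0.157 ; τ: 0.000 0.000 0.000
step 45 ; θ: -2.737 -2.504 -0.542 ; qd: -10.699 -6.903 -7.033 ; p_ee: 0.411 -0.502 -0.185 ; τ: 0.000 0.000 0.000
step 46 ; θ: -2.834 -2.557 -0.616 ; qd: -8.797 -3.924 -7.572 ; p_ee: 0.413 -0.473 -0.214 ; τ: 0.000 0.000 0.000
step 47 ; θ: -2.914 -2.584 -0.691 ; qd: -7.148 -1.391 -7.408 ; p_ee: 0.415 -0.442 -0.242 ; τ: 0.000 0.000 0.000
step 48 ; θ: -2.978 -2.587 -0.763 ; qd: -5.763 0.694 -6.941 ; p_ee: 0.417 -0.408 -0.271 ; τ: 0.000 0.000 0.000
step 49 ; θ: -3.030 -2.571 -0.830 ; qd: -4.597 2.409 -6.394 ; p_ee: 0.420 -0.373 -0.298 ; τ: 0.000 0.000 0.000
step 50 ; θ: -3.071 -2.539 -0.891 ; qd: -3.590 3.854 -5.886 ; p_ee: 0.422 -0.336 -0.325 ; τ: 0.000 0.000 0.000
step 51 ; θ: -3.102 -2.495 -0.948 ; qd: -2.767 5.028 -5.454 ; p_ee: 0.425 -0.296 -0.350 ; τ: 0.000 0.000 0.000
step 52 ; θ: -3.127 -2.440 -1.000 ; qd: -2.191 5.877 -5.048 ; p_ee: 0.427 -0.254 -0.374 ; τ: 0.000 0.000 0.000
step 53 ; θ: -3.147 -2.379 -1.049 ; qd: -1.917 6.353 -4.552 ; p_ee: 0.429 -0.210 -0.395 ; τ: 0.000 0.000 0.000
step 54 ; θ: -3.166 -2.314 -1.091 ; qd: -1.937 6.465 -3.839 ; p_ee: 0.432 -0.165 -0.413 ; τ: 0.000 0.000 0.000
step 55 ; θ: -3.187 -2.250 -1.124 ; qd: -2.176 6.293 -2.853 ; p_ee: 0.434 -0.118 -0.428 ; τ: 0.000 0.000 0.000
step 56 ; θ: -3.210 -2.189 -1.147 ; qd: -2.536 5.942 -1.622 ; p_ee: 0.436 -0.070 -0.440 ; τ: 0.000 0.000 0.000
step 57 ; θ: -3.238 -2.132 -1.156 ; qd: -2.943 5.497 -0.216 ; p_ee: 0.438 -0.022 -0.449
final θ (rad): -3.238 -2.132 -1.156


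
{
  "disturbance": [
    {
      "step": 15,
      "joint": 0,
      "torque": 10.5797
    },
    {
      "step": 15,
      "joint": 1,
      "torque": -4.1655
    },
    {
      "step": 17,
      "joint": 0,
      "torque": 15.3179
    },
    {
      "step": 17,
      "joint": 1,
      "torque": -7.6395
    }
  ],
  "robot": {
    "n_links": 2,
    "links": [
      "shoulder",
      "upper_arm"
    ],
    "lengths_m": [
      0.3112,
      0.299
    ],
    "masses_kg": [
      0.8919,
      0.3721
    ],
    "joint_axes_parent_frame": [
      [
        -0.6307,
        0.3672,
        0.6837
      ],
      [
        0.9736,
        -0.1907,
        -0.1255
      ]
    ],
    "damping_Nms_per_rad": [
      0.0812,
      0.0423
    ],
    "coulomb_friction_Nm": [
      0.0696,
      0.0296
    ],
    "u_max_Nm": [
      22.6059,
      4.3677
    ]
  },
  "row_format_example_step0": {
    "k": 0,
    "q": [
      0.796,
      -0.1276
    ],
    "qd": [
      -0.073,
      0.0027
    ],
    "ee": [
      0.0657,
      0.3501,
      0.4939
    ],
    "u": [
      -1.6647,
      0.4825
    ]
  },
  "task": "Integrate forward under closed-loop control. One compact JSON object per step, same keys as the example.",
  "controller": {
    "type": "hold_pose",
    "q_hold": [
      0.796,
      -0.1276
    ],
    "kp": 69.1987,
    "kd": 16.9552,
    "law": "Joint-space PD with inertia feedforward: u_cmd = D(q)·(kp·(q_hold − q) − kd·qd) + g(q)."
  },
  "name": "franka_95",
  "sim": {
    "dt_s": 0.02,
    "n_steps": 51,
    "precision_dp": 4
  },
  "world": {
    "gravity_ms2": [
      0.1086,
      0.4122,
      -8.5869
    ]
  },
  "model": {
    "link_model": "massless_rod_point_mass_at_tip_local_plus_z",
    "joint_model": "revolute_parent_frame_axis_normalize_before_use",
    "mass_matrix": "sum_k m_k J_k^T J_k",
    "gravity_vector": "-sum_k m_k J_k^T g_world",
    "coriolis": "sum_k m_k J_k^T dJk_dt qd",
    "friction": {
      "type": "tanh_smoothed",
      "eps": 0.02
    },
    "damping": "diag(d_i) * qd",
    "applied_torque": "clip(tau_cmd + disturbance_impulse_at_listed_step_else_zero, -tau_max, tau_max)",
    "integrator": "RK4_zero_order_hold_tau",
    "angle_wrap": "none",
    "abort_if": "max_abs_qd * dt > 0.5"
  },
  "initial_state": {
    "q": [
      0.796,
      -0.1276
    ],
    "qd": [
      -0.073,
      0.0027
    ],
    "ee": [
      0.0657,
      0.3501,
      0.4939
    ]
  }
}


{"k":1,"q":[0.795,-0.1273],"qd":[-0.0297,0.0183],"ee":[0.0658,0.3497,0.4942],"u":[-1.7279,0.5034]}
{"k":2,"q":[0.7946,-0.127],"qd":[-0.0101,0.0108],"ee":[0.0659,0.3495,0.4943],"u":[-1.7679,0.5206]}
{"k":3,"q":[0.7945,-0.1269],"qd":[-0.003,0.0023],"ee":[0.0659,0.3494,0.4944],"u":[-1.787,0.53]}
{"k":4,"q":[0.7945,-0.1268],"qd":[-0.0002,-0.0015],"ee":[0.0659,0.3494,0.4944],"u":[-1.7952,0.5342]}
{"k":5,"q":[0.7945,-0.1268],"qd":[0.0007,-0.0034],"ee":[0.0659,0.3494,0.4944],"u":[-1.7987,0.536]}
{"k":6,"q":[0.7946,-0.1269],"qd":[0.0008,-0.0046],"ee":[0.0659,0.3495,0.4944],"u":[-1.8003,0.537]}
{"k":7,"q":[0.7946,-0.1269],"qd":[0.0006,-0.0054],"ee":[0.0659,0.3495,0.4944],"u":[-1.8011,0.5375]}
{"k":8,"q":[0.7947,-0.1269],"qd":[0.0003,-0.0059],"ee":[0.0659,0.3495,0.4943],"u":[-1.8016,0.5379]}
{"k":9,"q":[0.7947,-0.1269],"qd":[0.0001,-0.0063],"ee":[0.0659,0.3495,0.4943],"u":[-1.802,0.5381]}
{"k":10,"q":[0.7948,-0.127],"qd":[-0.0001,-0.0064],"ee":[0.0659,0.3496,0.4943],"u":[-1.8023,0.5383]}
{"k":11,"q":[0.7948,-0.127],"qd":[-0.0002,-0.0064],"ee":[0.0659,0.3496,0.4943],"u":[-1.8026,0.5385]}
{"k":12,"q":[0.7949,-0.127],"qd":[-0.0003,-0.0064],"ee":[0.0659,0.3496,0.4943],"u":[-1.8029,0.5386]}
{"k":13,"q":[0.7949,-0.127],"qd":[-0.0004,-0.0063],"ee":[0.0659,0.3496,0.4943],"u":[-1.8032,0.5387]}
{"k":14,"q":[0.7949,-0.127],"qd":[-0.0005,-0.0062],"ee":[0.0659,0.3496,0.4943],"u":[-1.8035,0.5388]}
{"k":15,"q":[0.795,-0.1271],"qd":[-0.0006,-0.0062],"ee":[0.0659,0.3497,0.4942],"u":[8.776,-3.6266]}
{"k":16,"q":[0.8129,-0.1274],"qd":[1.7792,-0.0344],"ee":[0.0647,0.3561,0.4898],"u":[-5.5234,2.0054]}
{"k":17,"q":[0.8418,-0.1282],"qd":[1.1174,-0.0409],"ee":[0.0627,0.3664,0.4824],"u":[10.8243,-4.3677]}
{"k":18,"q":[0.8858,-0.1282],"qd":[3.283,0.0351],"ee":[0.0591,0.3814,0.471],"u":[-9.1388,3.3903]}
{"k":19,"q":[0.9385,-0.1281],"qd":[1.9883,-0.013],"ee":[0.054,0.3989,0.457],"u":[-7.1012,2.5836]}
{"k":20,"q":[0.9691,-0.1286],"qd":[1.0777,-0.0318],"ee":[0.0506,0.4088,0.4485],"u":[-5.5957,1.987]}
{"k":21,"q":[0.9843,-0.1293],"qd":[0.4453,-0.0366],"ee":[0.0487,0.4137,0.4442],"u":[-4.4882,1.5488]}
{"k":22,"q":[0.9889,-0.1299],"qd":[0.0183,-0.0257],"ee":[0.048,0.4153,0.4428],"u":[-3.6782,1.2267]}
{"k":23,"q":[0.9867,-0.13],"qd":[-0.2302,0.0236],"ee":[0.0483,0.4146,0.4434],"u":[-3.1277,0.9985]}
{"k":24,"q":[0.9804,-0.1295],"qd":[-0.3946,0.0334],"ee":[0.0491,0.4125,0.4452],"u":[-2.7355,0.8426]}
{"k":25,"q":[0.9716,-0.1287],"qd":[-0.4916,0.0427],"ee":[0.0503,0.4096,0.4478],"u":[-2.4523,0.7303]}
{"k":26,"q":[0.9612,-0.1278],"qd":[-0.5416,0.0503],"ee":[0.0516,0.4061,0.4508],"u":[-2.2493,0.6501]}
{"k":27,"q":[0.9502,-0.1267],"qd":[-0.5594,0.0553],"ee":[0.053,0.4024,0.454],"u":[-2.105,0.5937]}
{"k":28,"q":[0.9391,-0.1256],"qd":[-0.5559,0.0573],"ee":[0.0544,0.3986,0.4572],"u":[-2.0036,0.5549]}
{"k":29,"q":[0.9282,-0.1244],"qd":[-0.5386,0.0563],"ee":[0.0557,0.3948,0.4604],"u":[-1.9334,0.5291]}
{"k":30,"q":[0.9177,-0.1233],"qd":[-0.5127,0.053],"ee":[0.0569,0.3911,0.4634],"u":[-1.8858,0.5127]}
{"k":31,"q":[0.9077,-0.1223],"qd":[-0.4819,0.048],"ee":[0.058,0.3876,0.4662],"u":[-1.8546,0.5031]}
{"k":32,"q":[0.8984,-0.1214],"qd":[-0.4487,0.0421],"ee":[0.0589,0.3843,0.4688],"u":[-1.8351,0.4983]}
{"k":33,"q":[0.8898,-0.1206],"qd":[-0.4147,0.0361],"ee":[0.0598,0.3813,0.4712],"u":[-1.8239,0.4968]}
{"k":34,"q":[0.8818,-0.1199],"qd":[-0.3808,0.0306],"ee":[0.0606,0.3784,0.4734],"u":[-1.8185,0.4974]}
{"k":35,"q":[0.8746,-0.1194],"qd":[-0.3478,0.0262],"ee":[0.0613,0.3758,0.4754],"u":[-1.8171,0.4993]}
{"k":36,"q":[0.8679,-0.1189],"qd":[-0.3161,0.0229],"ee":[0.0619,0.3735,0.4772],"u":[-1.8184,0.5019]}
{"k":37,"q":[0.8619,-0.1184],"qd":[-0.2862,0.0205],"ee":[0.0624,0.3713,0.4788],"u":[-1.8214,0.5049]}
{"k":38,"q":[0.8565,-0.118],"qd":[-0.2583,0.0187],"ee":[0.0629,0.3693,0.4803],"u":[-1.8255,0.508]}
{"k":39,"q":[0.8516,-0.1177],"qd":[-0.2326,0.0172],"ee":[0.0633,0.3676,0.4816],"u":[-1.8302,0.5112]}
{"k":40,"q":[0.8471,-0.1173],"qd":[-0.2089,0.016],"ee":[0.0637,0.366,0.4828],"u":[-1.8352,0.5143]}
{"k":41,"q":[0.8432,-0.117],"qd":[-0.1874,0.015],"ee":[0.064,0.3645,0.4839],"u":[-1.8403,0.5172]}
{"k":42,"q":[0.8396,-0.1167],"qd":[-0.1678,0.0141],"ee":[0.0643,0.3632,0.4848],"u":[-1.8452,0.52]}
{"k":43,"q":[0.8365,-0.1165],"qd":[-0.1501,0.0134],"ee":[0.0646,0.3621,0.4856],"u":[-1.8499,0.5226]}
{"k":44,"q":[0.8336,-0.1162],"qd":[-0.1341,0.0127],"ee":[0.0648,0.361,0.4864],"u":[-1.8543,0.525]}
{"k":45,"q":[0.8311,-0.1159],"qd":[-0.1197,0.0122],"ee":[0.065,0.3601,0.4871],"u":[-1.8585,0.5272]}
{"k":46,"q":[0.8288,-0.1157],"qd":[-0.1067,0.0117],"ee":[0.0652,0.3592,0.4877],"u":[-1.8623,0.5291]}
{"k":47,"q":[0.8268,-0.1155],"qd":[-0.0951,0.0112],"ee":[0.0654,0.3584,0.4882],"u":[-1.8659,0.5309]}
{"k":48,"q":[0.825,-0.1153],"qd":[-0.0846,0.0108],"ee":[0.0655,0.3578,0.4887],"u":[-1.8691,0.5325]}
{"k":49,"q":[0.8234,-0.115],"qd":[-0.0753,0.0104],"ee":[0.0656,0.3572,0.4891],"u":[-1.872,0.5339]}
{"k":50,"q":[0.822,-0.1148],"qd":[-0.0669,0.0101],"ee":[0.0658,0.3566,0.4895],"u":[-1.8746,0.5351]}
{"k":51,"q":[0.8207,-0.1146],"qd":[-0.0595,0.0097],"ee":[0.0659,0.3561,0.4899]}


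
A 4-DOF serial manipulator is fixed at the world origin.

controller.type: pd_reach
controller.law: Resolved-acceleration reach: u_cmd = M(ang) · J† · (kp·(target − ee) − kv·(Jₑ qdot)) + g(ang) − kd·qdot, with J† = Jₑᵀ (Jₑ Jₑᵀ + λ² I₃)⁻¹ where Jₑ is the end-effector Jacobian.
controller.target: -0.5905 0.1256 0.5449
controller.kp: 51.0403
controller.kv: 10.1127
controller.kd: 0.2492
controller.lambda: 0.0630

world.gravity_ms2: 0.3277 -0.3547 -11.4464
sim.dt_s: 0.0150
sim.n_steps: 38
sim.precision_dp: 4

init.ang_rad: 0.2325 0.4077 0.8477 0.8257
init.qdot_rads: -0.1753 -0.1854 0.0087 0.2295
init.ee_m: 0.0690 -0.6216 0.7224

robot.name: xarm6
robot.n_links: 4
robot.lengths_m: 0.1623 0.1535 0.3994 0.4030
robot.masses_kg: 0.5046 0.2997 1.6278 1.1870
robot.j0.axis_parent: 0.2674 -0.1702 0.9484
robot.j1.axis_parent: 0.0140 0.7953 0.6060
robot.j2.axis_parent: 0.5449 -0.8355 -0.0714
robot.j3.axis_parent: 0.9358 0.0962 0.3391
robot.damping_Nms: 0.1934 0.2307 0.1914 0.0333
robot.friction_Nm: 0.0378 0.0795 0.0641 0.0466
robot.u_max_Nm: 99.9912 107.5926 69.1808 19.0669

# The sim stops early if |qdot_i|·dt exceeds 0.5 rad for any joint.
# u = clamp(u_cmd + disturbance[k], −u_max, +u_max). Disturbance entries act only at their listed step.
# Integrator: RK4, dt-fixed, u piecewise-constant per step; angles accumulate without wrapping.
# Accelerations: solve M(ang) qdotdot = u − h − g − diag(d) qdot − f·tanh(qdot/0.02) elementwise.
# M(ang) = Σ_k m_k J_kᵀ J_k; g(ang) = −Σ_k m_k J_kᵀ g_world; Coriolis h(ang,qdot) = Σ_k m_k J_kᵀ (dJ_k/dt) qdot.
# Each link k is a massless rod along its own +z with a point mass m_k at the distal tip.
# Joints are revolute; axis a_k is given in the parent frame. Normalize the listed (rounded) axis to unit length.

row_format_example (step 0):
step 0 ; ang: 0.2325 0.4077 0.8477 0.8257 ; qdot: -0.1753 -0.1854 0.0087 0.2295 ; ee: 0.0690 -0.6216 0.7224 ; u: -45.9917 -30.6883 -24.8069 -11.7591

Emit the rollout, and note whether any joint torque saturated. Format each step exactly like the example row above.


step 1 ; ang: 0.2106 0.4041 0.8440 0.8478 ; qdot: -2.6985 -0.3198 -0.5115 2.6954 ; ee: 0.0629 -0.6182 0.7211 ; u: -39.2639 -26.6292 -21.9643 -10.9390
step 2 ; ang: 0.1567 0.3968 0.8322 0.9024 ; qdot: -4.4393 -0.6966 -1.0774 4.5551 ; ee: 0.0504 -0.6080 0.7191 ; u: -32.9553 -24.0795 -17.9058 -9.9344
step 3 ; ang: 0.0825 0.3817 0.8117 0.9806 ; qdot: -5.4119 -1.3404 -1.6564 5.8360 ; ee: 0.0326 -0.5918 0.7168 ; u: -27.1302 -21.9519 -13.5402 -8.8660
step 4 ; ang: -0.0015 0.3557 0.7833 1.0739 ; qdot: -5.7634 -2.1251 -2.1269 6.5527 ; ee: 0.0106 -0.5705 0.7144 ; u: -21.8184 -19.5930 -9.5545 -7.8083
step 5 ; ang: -0.0875 0.3181 0.7493 1.1740 ; qdot: -5.6912 -2.8952 -2.3897 6.7587 ; ee: -0.0150 -0.5445 0.7121 ; u: -17.0269 -16.7593 -6.3731 -6.8064
step 6 ; ang: -0.1705 0.2697 0.7131 1.2741 ; qdot: -5.3757 -3.5397 -2.4118 6.5505 ; ee: -0.0432 -0.5148 0.7099 ; u: -12.7406 -13.4904 -4.1515 -5.8774
step 7 ; ang: -0.2479 0.2130 0.6783 1.3686 ; qdot: -4.9433 -4.0102 -2.2186 6.0401 ; ee: -0.0734 -0.4821 0.7077 ; u: -8.9281 -9.9459 -2.8463 -5.0132
step 8 ; ang: -0.3184 0.1506 0.6477 1.4539 ; qdot: -4.4627 -4.3081 -1.8701 5.3310 ; ee: -0.1049 -0.4472 0.7054 ; u: -5.5549 -6.2847 -2.3198 -4.1898
step 9 ; ang: -0.3816 0.0848 0.6229 1.5277 ; qdot: -3.9585 -4.4667 -1.4458 4.5088 ; ee: -0.1372 -0.4107 0.7029 ; u: -2.5944 -2.6150 -2.4173 -3.3813
step 10 ; ang: -0.4370 0.0173 0.6045 1.5888 ; qdot: -3.4325 -4.5351 -1.0312 3.6430 ; ee: -0.1699 -0.3734 0.7002 ; u: -0.0318 1.0058 -3.0019 -2.5698
step 11 ; ang: -0.4844 -0.0508 0.5917 1.6370 ; qdot: -2.8844 -4.5615 -0.7012 2.7896 ; ee: -0.2026 -0.3357 0.6971 ; u: 2.1398 4.5544 -3.9658 -1.7503
step 12 ; ang: -0.5235 -0.1192 0.5830 1.6727 ; qdot: -2.3285 -4.5738 -0.4961 1.9908 ; ee: -0.2349 -0.2981 0.6936 ; u: 3.9259 8.0225 -5.2309 -0.9298
step 13 ; ang: -0.5544 -0.1877 0.5764 1.6971 ; qdot: -1.7988 -4.5677 -0.4059 1.2714 ; ee: -0.2668 -0.2609 0.6893 ; u: 5.3380 11.3963 -6.7386 -0.1221
step 14 ; ang: -0.5779 -0.2558 0.5706 1.7113 ; qdot: -1.3392 -4.5106 -0.3767 0.6372 ; ee: -0.2980 -0.2244 0.6841 ; u: 6.4031 14.6355 -8.4263 0.6573
step 15 ; ang: -0.5952 -0.3224 0.5652 1.7166 ; qdot: -0.9840 -4.3636 -0.3401 0.0810 ; ee: -0.3283 -0.1889 0.6777 ; u: 7.1711 17.6641 -10.2060 1.3939
step 16 ; ang: -0.6079 -0.3861 0.5606 1.7142 ; qdot: -0.7367 -4.1184 -0.2612 -0.3951 ; ee: -0.3576 -0.1546 0.6702 ; u: 7.7137 20.3772 -11.9517 2.0588
step 17 ; ang: -0.6177 -0.4455 0.5575 1.7051 ; qdot: -0.5858 -3.7782 -0.1242 -0.8067 ; ee: -0.3857 -0.1217 0.6615 ; u: 8.0951 22.6973 -13.5600 2.6508
step 18 ; ang: -0.6257 -0.4993 0.5567 1.6904 ; qdot: -0.4874 -3.3967 0.0234 -1.1466 ; ee: -0.4122 -0.0903 0.6518 ; u: 8.3664 24.5692 -14.9285 3.1576
step 19 ; ang: -0.6321 -0.5478 0.5575 1.6713 ; qdot: -0.3849 -3.0558 0.0966 -1.3946 ; ee: -0.4370 -0.0605 0.6414 ; u: 8.5514 25.9775 -15.9810 3.5623
step 20 ; ang: -0.6373 -0.5911 0.5594 1.6490 ; qdot: -0.3196 -2.6973 0.1841 -1.5769 ; ee: -0.4598 -0.0326 0.6305 ; u: 8.6385 26.9811 -16.8074 3.8666
step 21 ; ang: -0.6416 -0.6290 0.5625 1.6245 ; qdot: -0.2690 -2.3546 0.2560 -1.6914 ; ee: -0.4807 -0.0065 0.6194 ; u: 8.6301 27.6138 -17.4110 4.0695
step 22 ; ang: -0.6452 -0.6621 0.5666 1.5987 ; qdot: -0.2226 -2.0442 0.3005 -1.7416 ; ee: -0.4995 0.0176 0.6084 ; u: 8.5258 27.9221 -17.8156 4.1752
step 23 ; ang: -0.6482 -0.6908 0.5711 1.5726 ; qdot: -0.1784 -1.7688 0.3200 -1.7361 ; ee: -0.5164 0.0397 0.5977 ; u: 8.3281 27.9559 -18.0533 4.1922
step 24 ; ang: -0.6505 -0.7156 0.5758 1.5469 ; qdot: -0.1373 -1.5262 0.3206 -1.6849 ; ee: -0.5313 0.0597 0.5874 ; u: 8.0450 27.7635 -18.1555 4.1317
step 25 ; ang: -0.6522 -0.7369 0.5804 1.5223 ; qdot: -0.1004 -1.3127 0.3085 -1.5984 ; ee: -0.5444 0.0777 0.5777 ; u: 7.6881 27.3892 -18.1497 4.0062
step 26 ; ang: -0.6534 -0.7553 0.5848 1.4992 ; qdot: -0.0683 -1.1246 0.2885 -1.4861 ; ee: -0.5559 0.0937 0.5687 ; u: 7.2719 26.8734 -18.0591 3.8284
step 27 ; ang: -0.6542 -0.7709 0.5889 1.4778 ; qdot: -0.0413 -0.9587 0.2639 -1.3564 ; ee: -0.5657 0.1078 0.5605 ; u: 6.8115 26.2512 -17.9031 3.6105
step 28 ; ang: -0.6546 -0.7842 0.5926 1.4585 ; qdot: -0.0201 -0.8107 0.2389 -1.2169 ; ee: -0.5742 0.1200 0.5532 ; u: 6.3225 25.5536 -17.6980 3.3638
step 29 ; ang: -0.6548 -0.7954 0.5960 1.4414 ; qdot: -0.0060 -0.6759 0.2179 -1.0746 ; ee: -0.5814 0.1306 0.5466 ; u: 5.8206 24.8067 -17.4577 3.0985
step 30 ; ang: -0.6547 -0.8047 0.5990 1.4263 ; qdot: 0.0032 -0.5547 0.1989 -0.9331 ; ee: -0.5875 0.1394 0.5409 ; u: 5.3171 24.0322 -17.1917 2.8227
step 31 ; ang: -0.6546 -0.8122 0.6018 1.4133 ; qdot: 0.0102 -0.4486 0.1787 -0.7951 ; ee: -0.5926 0.1468 0.5360 ; u: 4.8202 23.2472 -16.9072 2.5432
step 32 ; ang: -0.6544 -0.8183 0.6043 1.4024 ; qdot: 0.0158 -0.3567 0.1572 -0.6632 ; ee: -0.5967 0.1529 0.5318 ; u: 4.3367 22.4659 -16.6115 2.2656
step 33 ; ang: -0.6541 -0.8231 0.6065 1.3934 ; qdot: 0.0206 -0.2773 0.1351 -0.5396 ; ee: -0.6001 0.1576 0.5284 ; u: 3.8720 21.6992 -16.3107 1.9943
step 34 ; ang: -0.6538 -0.8267 0.6083 1.3862 ; qdot: 0.0245 -0.2088 0.1131 -0.4259 ; ee: -0.6028 0.1613 0.5257 ; u: 3.4304 20.9559 -16.0100 1.7328
step 35 ; ang: -0.6534 -0.8294 0.6099 1.3805 ; qdot: 0.0278 -0.1497 0.0918 -0.3232 ; ee: -0.6049 0.1640 0.5235 ; u: 3.0145 20.2424 -15.7134 1.4835
step 36 ; ang: -0.6529 -0.8313 0.6111 1.3764 ; qdot: 0.0305 -0.0988 0.0718 -0.2316 ; ee: -0.6065 0.1658 0.5220 ; u: 2.6263 19.5632 -15.4242 1.2483
step 37 ; ang: -0.6525 -0.8324 0.6120 1.3735 ; qdot: 0.0327 -0.0551 0.0532 -0.1513 ; ee: -0.6076 0.1669 0.5209 ; u: 2.2664 18.9217 -15.1450 1.0281
step 38 ; ang: -0.6520 -0.8330 0.6127 1.3718 ; qdot: 0.0363 -0.0207 0.0330 -0.0807 ; ee: -0.6084 0.1673 0.5202
any joint saturated: no


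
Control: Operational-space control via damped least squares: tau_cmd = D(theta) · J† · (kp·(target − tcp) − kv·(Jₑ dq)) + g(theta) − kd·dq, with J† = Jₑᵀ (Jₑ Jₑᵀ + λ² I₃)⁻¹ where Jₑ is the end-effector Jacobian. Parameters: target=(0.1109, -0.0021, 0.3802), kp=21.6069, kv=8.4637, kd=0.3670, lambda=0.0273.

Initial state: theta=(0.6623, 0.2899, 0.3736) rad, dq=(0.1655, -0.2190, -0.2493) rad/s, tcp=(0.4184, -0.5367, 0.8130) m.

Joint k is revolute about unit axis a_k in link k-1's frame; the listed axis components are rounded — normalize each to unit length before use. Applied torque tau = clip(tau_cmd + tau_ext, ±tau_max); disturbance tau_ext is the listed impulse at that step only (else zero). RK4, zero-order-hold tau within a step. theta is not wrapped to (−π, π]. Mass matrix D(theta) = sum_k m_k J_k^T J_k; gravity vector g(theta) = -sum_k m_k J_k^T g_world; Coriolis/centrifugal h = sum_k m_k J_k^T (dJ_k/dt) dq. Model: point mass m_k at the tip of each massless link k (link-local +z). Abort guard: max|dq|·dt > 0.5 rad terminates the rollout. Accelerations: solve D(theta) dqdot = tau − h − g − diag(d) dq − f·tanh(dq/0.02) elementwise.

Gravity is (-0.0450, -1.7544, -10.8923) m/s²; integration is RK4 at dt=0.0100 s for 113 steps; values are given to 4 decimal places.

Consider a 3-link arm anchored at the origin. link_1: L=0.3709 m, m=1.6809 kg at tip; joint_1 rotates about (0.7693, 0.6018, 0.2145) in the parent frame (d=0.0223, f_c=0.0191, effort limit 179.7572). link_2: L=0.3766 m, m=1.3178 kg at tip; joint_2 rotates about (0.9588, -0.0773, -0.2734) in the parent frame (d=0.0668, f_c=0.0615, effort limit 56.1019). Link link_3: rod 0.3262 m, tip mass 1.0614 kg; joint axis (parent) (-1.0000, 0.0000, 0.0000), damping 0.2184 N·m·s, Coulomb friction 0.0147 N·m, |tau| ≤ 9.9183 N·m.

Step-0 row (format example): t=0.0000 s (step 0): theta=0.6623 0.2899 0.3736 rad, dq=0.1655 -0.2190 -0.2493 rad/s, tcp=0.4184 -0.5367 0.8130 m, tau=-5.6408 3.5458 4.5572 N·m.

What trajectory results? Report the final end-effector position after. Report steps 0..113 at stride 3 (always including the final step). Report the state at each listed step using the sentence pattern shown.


t=0.0300 s (step 3): theta=0.6672 0.3186 0.4428 rad, dq=0.1668 1.8454 4.1526 rad/s, tcp=0.4193 -0.5342 0.8079 m, tau=-12.2028 -1.6067 2.7091 N·m.
t=0.0600 s (step 6): theta=0.6721 0.3857 0.5877 rad, dq=0.1547 2.4864 5.1944 rad/s, tcp=0.4169 -0.5285 0.7962 m, tau=-19.7281 -6.5511 2.4295 N·m.
t=0.0900 s (step 9): theta=0.6762 0.4617 0.7420 rad, dq=0.1168 2.5349 5.0151 rad/s, tcp=0.4126 -0.5221 0.7795 m, tau=-24.0099 -9.3199 2.4768 N·m.
t=0.1200 s (step 12): theta=0.6790 0.5361 0.8862 rad, dq=0.0643 2.4138 4.6020 rad/s, tcp=0.4070 -0.5154 0.7606 m, tau=-25.8818 -10.5981 2.4496 N·m.
t=0.1500 s (step 15): theta=0.6800 0.6061 1.0183 rad, dq=0.0061 2.2568 4.2200 rad/s, tcp=0.4003 -0.5078 0.7412 m, tau=-26.4049 -11.0695 2.3009 N·m.
t=0.1800 s (step 18): theta=0.6794 0.6714 1.1401 rad, dq=-0.0515 2.0969 3.9083 rad/s, tcp=0.3925 -0.4989 0.7222 m, tau=-26.2071 -11.1137 2.0621 N·m.
t=0.2100 s (step 21): theta=0.6770 0.7320 1.2534 rad, dq=-0.1057 1.9415 3.6554 rad/s, tcp=0.3838 -0.4887 0.7041 m, tau=-25.6210 -10.9318 1.7685 N·m.
t=0.2400 s (step 24): theta=0.6731 0.7879 1.3597 rad, dq=-0.1549 1.7905 3.4444 rad/s, tcp=0.3744 -0.4770 0.6870 m, tau=-24.8344 -10.6328 1.4460 N·m.
t=0.2700 s (step 27): theta=0.6678 0.8394 1.4602 rad, dq=-0.1981 1.6425 3.2614 rad/s, tcp=0.3643 -0.4640 0.6710 m, tau=-23.9566 -10.2779 1.1116 N·m.
t=0.3000 s (step 30): theta=0.6613 0.8865 1.5556 rad, dq=-0.2351 1.4963 3.0971 rad/s, tcp=0.3538 -0.4498 0.6561 m, tau=-23.0521 -9.9024 0.7762 N·m.
t=0.3300 s (step 33): theta=0.6537 0.9292 1.6461 rad, dq=-0.2656 1.3509 2.9454 rad/s, tcp=0.3429 -0.4346 0.6421 m, tau=-22.1594 -9.5269 0.4467 N·m.
t=0.3600 s (step 36): theta=0.6454 0.9675 1.7323 rad, dq=-0.2901 1.2058 2.8023 rad/s, tcp=0.3319 -0.4187 0.6291 m, tau=-21.3013 -9.1635 0.1273 N·m.
t=0.3900 s (step 39): theta=0.6364 1.0015 1.8143 rad, dq=-0.3088 1.0609 2.6655 rad/s, tcp=0.3207 -0.4022 0.6169 m, tau=-20.4912 -8.8190 -0.1798 N·m.
t=0.4200 s (step 42): theta=0.6269 1.0312 1.8923 rad, dq=-0.3221 0.9159 2.5336 rad/s, tcp=0.3097 -0.3854 0.6054 m, tau=-19.7363 -8.4973 -0.4732 N·m.
t=0.4500 s (step 45): theta=0.6171 1.0565 1.9663 rad, dq=-0.3305 0.7708 2.4055 rad/s, tcp=0.2987 -0.3684 0.5946 m, tau=-19.0401 -8.2002 -0.7523 N·m.
t=0.4800 s (step 48): theta=0.6071 1.0774 2.0366 rad, dq=-0.3345 0.6257 2.2809 rad/s, tcp=0.2879 -0.3514 0.5844 m, tau=-18.4036 -7.9283 -1.0172 N·m.
t=0.5100 s (step 51): theta=0.5971 1.0940 2.1032 rad, dq=-0.3344 0.4806 2.1595 rad/s, tcp=0.2774 -0.3346 0.5748 m, tau=-17.8262 -7.6812 -1.2680 N·m.
t=0.5400 s (step 54): theta=0.5871 1.1063 2.1662 rad, dq=-0.3308 0.3355 2.0410 rad/s, tcp=0.2672 -0.3180 0.5655 m, tau=-17.3066 -7.4583 -1.5050 N·m.
t=0.5700 s (step 57): theta=0.5773 1.1142 2.2256 rad, dq=-0.3240 0.1906 1.9256 rad/s, tcp=0.2573 -0.3019 0.5568 m, tau=-16.8426 -7.2583 -1.7288 N·m.
t=0.6000 s (step 60): theta=0.5677 1.1177 2.2817 rad, dq=-0.3145 0.0459 1.8130 rad/s, tcp=0.2478 -0.2862 0.5484 m, tau=-16.4319 -7.0797 -1.9398 N·m.
t=0.6300 s (step 63): theta=0.5584 1.1171 2.3344 rad, dq=-0.3051 -0.0871 1.7049 rad/s, tcp=0.2388 -0.2710 0.5403 m, tau=-16.0707 -6.9443 -2.1387 N·m.
t=0.6600 s (step 66): theta=0.5494 1.1125 2.3840 rad, dq=-0.2940 -0.2176 1.5994 rad/s, tcp=0.2301 -0.2565 0.5326 m, tau=-15.7552 -6.8300 -2.3249 N·m.
t=0.6900 s (step 69): theta=0.5408 1.1040 2.4304 rad, dq=-0.2806 -0.3513 1.4964 rad/s, tcp=0.2218 -0.2427 0.5252 m, tau=-15.4833 -6.7235 -2.4986 N·m.
t=0.7200 s (step 72): theta=0.5326 1.0914 2.4738 rad, dq=-0.2652 -0.4873 1.3959 rad/s, tcp=0.2140 -0.2296 0.5181 m, tau=-15.2521 -6.6245 -2.6601 N·m.
t=0.7500 s (step 75): theta=0.5249 1.0747 2.5142 rad, dq=-0.2484 -0.6247 1.2983 rad/s, tcp=0.2066 -0.2172 0.5113 m, tau=-15.0588 -6.5317 -2.8099 N·m.
t=0.7800 s (step 78): theta=0.5177 1.0539 2.5517 rad, dq=-0.2304 -0.7630 1.2035 rad/s, tcp=0.1996 -0.2055 0.5048 m, tau=-14.8998 -6.4429 -2.9478 N·m.
t=0.8100 s (step 81): theta=0.5111 1.0290 2.5864 rad, dq=-0.2118 -0.9015 1.1116 rad/s, tcp=0.1931 -0.1943 0.4987 m, tau=-14.7711 -6.3555 -3.0737 N·m.
t=0.8400 s (step 84): theta=0.5050 0.9998 2.6184 rad, dq=-0.1927 -1.0394 1.0224 rad/s, tcp=0.1871 -0.1839 0.4929 m, tau=-14.6680 -6.2661 -3.1872 N·m.
t=0.8700 s (step 87): theta=0.4995 0.9666 2.6477 rad, dq=-0.1734 -1.1756 0.9359 rad/s, tcp=0.1815 -0.1740 0.4875 m, tau=-14.5850 -6.1710 -3.2877 N·m.
t=0.9000 s (step 90): theta=0.4946 0.9293 2.6745 rad, dq=-0.1542 -1.3092 0.8521 rad/s, tcp=0.1763 -0.1646 0.4823 m, tau=-14.5156 -6.0660 -3.3747 N·m.
t=0.9300 s (step 93): theta=0.4903 0.8881 2.6989 rad, dq=-0.1353 -1.4385 0.7709 rad/s, tcp=0.1715 -0.1558 0.4775 m, tau=-14.4522 -5.9470 -3.4473 N·m.
t=0.9600 s (step 96): theta=0.4865 0.8431 2.7208 rad, dq=-0.1168 -1.5621 0.6923 rad/s, tcp=0.1671 -0.1473 0.4730 m, tau=-14.3866 -5.8095 -3.5047 N·m.
t=0.9900 s (step 99): theta=0.4833 0.7945 2.7404 rad, dq=-0.0990 -1.6779 0.6163 rad/s, tcp=0.1630 -0.1393 0.4688 m, tau=-14.3097 -5.6496 -3.5462 N·m.
t=1.0200 s (step 102): theta=0.4805 0.7425 2.7578 rad, dq=-0.0821 -1.7838 0.5429 rad/s, tcp=0.1592 -0.1317 0.4649 m, tau=-14.2120 -5.4638 -3.5709 N·m.
t=1.0500 s (step 105): theta=0.4783 0.6876 2.7730 rad, dq=-0.0661 -1.8775 0.4724 rad/s, tcp=0.1556 -0.1243 0.4613 m, tau=-14.0845 -5.2496 -3.5785 N·m.
t=1.0800 s (step 108): theta=0.4766 0.6301 2.7862 rad, dq=-0.0513 -1.9567 0.4048 rad/s, tcp=0.1524 -0.1172 0.4578 m, tau=-13.9190 -5.0057 -3.5688 N·m.
t=1.1100 s (step 111): theta=0.4752 0.5704 2.7974 rad, dq=-0.0378 -2.0192 0.3406 rad/s, tcp=0.1493 -0.1103 0.4546 m, tau=-13.7096 -4.7323 -3.5419 N·m.
t=1.1300 s (step 113): theta=0.4745 0.5297 2.8038 rad, dq=-0.0296 -2.0506 0.2998 rad/s, tcp=0.1473 -0.1058 0.4525 m.
final tcp position (m): 0.1473 -0.1058 0.4525


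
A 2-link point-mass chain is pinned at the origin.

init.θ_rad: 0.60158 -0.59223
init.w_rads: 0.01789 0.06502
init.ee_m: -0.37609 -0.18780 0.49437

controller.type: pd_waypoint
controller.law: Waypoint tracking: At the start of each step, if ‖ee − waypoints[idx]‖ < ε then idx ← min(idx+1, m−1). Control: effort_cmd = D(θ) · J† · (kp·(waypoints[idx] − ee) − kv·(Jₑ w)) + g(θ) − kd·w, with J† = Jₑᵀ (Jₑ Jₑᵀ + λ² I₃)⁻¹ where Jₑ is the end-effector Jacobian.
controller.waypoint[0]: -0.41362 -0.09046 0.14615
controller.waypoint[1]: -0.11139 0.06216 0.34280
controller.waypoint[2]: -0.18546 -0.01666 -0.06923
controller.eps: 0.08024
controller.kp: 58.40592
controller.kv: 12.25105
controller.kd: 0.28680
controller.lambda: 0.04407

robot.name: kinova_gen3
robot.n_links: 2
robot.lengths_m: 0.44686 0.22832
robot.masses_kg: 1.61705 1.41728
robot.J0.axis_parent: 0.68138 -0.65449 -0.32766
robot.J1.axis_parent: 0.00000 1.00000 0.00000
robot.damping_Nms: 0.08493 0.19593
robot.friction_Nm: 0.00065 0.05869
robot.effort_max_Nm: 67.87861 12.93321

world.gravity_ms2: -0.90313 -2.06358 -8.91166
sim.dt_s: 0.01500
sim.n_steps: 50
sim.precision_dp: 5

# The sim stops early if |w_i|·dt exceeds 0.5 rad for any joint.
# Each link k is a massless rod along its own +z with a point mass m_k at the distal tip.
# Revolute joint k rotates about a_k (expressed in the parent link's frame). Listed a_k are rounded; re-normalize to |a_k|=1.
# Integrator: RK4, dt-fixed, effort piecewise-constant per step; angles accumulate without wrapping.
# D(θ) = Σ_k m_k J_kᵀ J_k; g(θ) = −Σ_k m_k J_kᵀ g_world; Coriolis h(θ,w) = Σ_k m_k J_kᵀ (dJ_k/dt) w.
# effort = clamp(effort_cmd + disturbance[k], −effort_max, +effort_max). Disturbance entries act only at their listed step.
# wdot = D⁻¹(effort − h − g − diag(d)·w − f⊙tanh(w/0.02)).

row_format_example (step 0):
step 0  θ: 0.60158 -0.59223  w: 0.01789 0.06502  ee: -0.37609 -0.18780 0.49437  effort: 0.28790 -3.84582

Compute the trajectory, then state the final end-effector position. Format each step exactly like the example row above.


step 1  θ: 0.60196 -0.59988  w: 0.03596 -1.06860  ee: -0.37715 -0.18716 0.49292  effort: -1.76035 -2.48218
step 2  θ: 0.60278 -0.62183  w: 0.07543 -1.85055  ee: -0.38000 -0.18525 0.48883  effort: -3.49981 -1.45692
step 3  θ: 0.60428 -0.65364  w: 0.12610 -2.38579  ee: -0.38407 -0.18250 0.48269  effort: -4.96168 -0.67240
step 4  θ: 0.60658 -0.69214  w: 0.18194 -2.74352  ee: -0.38889 -0.17922 0.47493  effort: -6.17584 -0.06371
step 5  θ: 0.60973 -0.73502  w: 0.23922 -2.97229  ee: -0.39408 -0.17560 0.46589  effort: -7.17244 0.41492
step 6  θ: 0.61374 -0.78061  w: 0.29580 -3.10616  ee: -0.39937 -0.17178 0.45584  effort: -7.98146 0.79564
step 7  θ: 0.61858 -0.82768  w: 0.35050 -3.16922  ee: -0.40454 -0.16787 0.44502  effort: -8.63182 1.10109
step 8  θ: 0.62423 -0.87529  w: 0.40267 -3.17884  ee: -0.40946 -0.16393 0.43364  effort: -9.15052 1.34732
step 9  θ: 0.63063 -0.92273  w: 0.45195 -3.14786  ee: -0.41402 -0.16001 0.42186  effort: -9.56198 1.54585
step 10  θ: 0.63776 -0.96948  w: 0.49809 -3.08599  ee: -0.41819 -0.15617 0.40985  effort: -9.88762 1.70513
step 11  θ: 0.64555 -1.01513  w: 0.54085 -3.00081  ee: -0.42193 -0.15244 0.39773  effort: -10.14571 1.83152
step 12  θ: 0.65396 -1.05936  w: 0.57999 -2.89836  ee: -0.42524 -0.14882 0.38563  effort: -10.35141 1.92994
step 13  θ: 0.66293 -1.10197  w: 0.61527 -2.78353  ee: -0.42813 -0.14535 0.37362  effort: -10.51695 2.00435
step 14  θ: 0.67239 -1.14280  w: 0.64646 -2.66034  ee: -0.43062 -0.14203 0.36180  effort: -10.65193 2.05801
step 15  θ: 0.68229 -1.18174  w: 0.67334 -2.53208  ee: -0.43275 -0.13886 0.35023  effort: -10.76366 2.09376
step 16  θ: 0.69257 -1.21874  w: 0.69574 -2.40144  ee: -0.43454 -0.13584 0.33896  effort: -10.85756 2.11406
step 17  θ: 0.70314 -1.25377  w: 0.71355 -2.27064  ee: -0.43604 -0.13298 0.32804  effort: -10.93747 2.12111
step 18  θ: 0.71394 -1.28686  w: 0.72672 -2.14142  ee: -0.43728 -0.13027 0.31748  effort: -11.00604 2.11690
step 19  θ: 0.72491 -1.31804  w: 0.73529 -2.01518  ee: -0.43828 -0.12770 0.30732  effort: -11.06499 2.10323
step 20  θ: 0.73597 -1.34735  w: 0.73934 -1.89298  ee: -0.43908 -0.12526 0.29757  effort: -11.11536 2.08173
step 21  θ: 0.74707 -1.37487  w: 0.73904 -1.77562  ee: -0.43971 -0.12295 0.28823  effort: -11.15775 2.05385
step 22  θ: 0.75812 -1.40067  w: 0.73461 -1.66363  ee: -0.44018 -0.12077 0.27932  effort: -11.19246 2.02089
step 23  θ: 0.76908 -1.42483  w: 0.72632 -1.55738  ee: -0.44052 -0.11869 0.27083  effort: -11.21960 1.98402
step 24  θ: 0.77989 -1.44744  w: 0.71447 -1.45705  ee: -0.44074 -0.11672 0.26276  effort: -11.23925 1.94423
step 25  θ: 0.79049 -1.46859  w: 0.69940 -1.36269  ee: -0.44087 -0.11486 0.25511  effort: -11.25144 1.90242
step 26  θ: 0.80085 -1.48837  w: 0.68148 -1.27425  ee: -0.44090 -0.11308 0.24785  effort: -11.25626 1.85933
step 27  θ: 0.81092 -1.50687  w: 0.66106 -1.19160  ee: -0.44086 -0.11140 0.24100  effort: -11.25388 1.81559
step 28  θ: 0.82067 -1.52417  w: 0.63852 -1.11452  ee: -0.44076 -0.10979 0.23452  effort: -11.24451 1.77175
step 29  θ: 0.83007 -1.54036  w: 0.61422 -1.04278  ee: -0.44059 -0.10827 0.22843  effort: -11.22847 1.72824
step 30  θ: 0.83909 -1.55550  w: 0.58851 -0.97609  ee: -0.44038 -0.10682 0.22269  effort: -11.20614 1.68541
step 31  θ: 0.84772 -1.56969  w: 0.56172 -0.91415  ee: -0.44012 -0.10545 0.21730  effort: -37.96648 -0.08679
step 32  θ: 0.84946 -1.58975  w: -0.32928 -1.75182  ee: -0.43779 -0.10346 0.21349  effort: -32.51834 0.31698
step 33  θ: 0.83915 -1.62045  w: -1.04595 -2.32947  ee: -0.43186 -0.10046 0.21234  effort: -27.82852 0.61825
step 34  θ: 0.81918 -1.65815  w: -1.61906 -2.68468  ee: -0.42318 -0.09687 0.21341  effort: -23.80879 0.84204
step 35  θ: 0.79150 -1.69980  w: -2.07369 -2.86022  ee: -0.41246 -0.09297 0.21632  effort: -20.37659 1.00965
step 36  θ: 0.75774 -1.74304  w: -2.43026 -2.89729  ee: -0.40028 -0.08891 0.22071  effort: -17.45414 1.13744
step 37  θ: 0.71924 -1.78604  w: -2.70532 -2.83239  ee: -0.38712 -0.08477 0.22623  effort: -14.96854 1.23734
step 38  θ: 0.67713 -1.82752  w: -2.91234 -2.69615  ee: -0.37336 -0.08056 0.23262  effort: -12.85238 1.31792
step 39  θ: 0.63233 -1.86659  w: -3.06223 -2.51331  ee: -0.35931 -0.07626 0.23961  effort: -11.04467 1.38533
step 40  θ: 0.58565 -1.90271  w: -3.16391 -2.30324  ee: -0.34519 -0.07183 0.24700  effort: -9.49165 1.44407
step 41  θ: 0.53775 -1.93557  w: -3.22466 -2.08066  ee: -0.33118 -0.06725 0.25459  effort: -8.14729 1.49743
step 42  θ: 0.48920 -1.96507  w: -3.25049 -1.85647  ee: -0.31742 -0.06248 0.26224  effort: -6.97342 1.54781
step 43  θ: 0.44049 -1.99125  w: -3.24643 -1.63846  ee: -0.30401 -0.05752 0.26981  effort: -5.93930 1.59690
step 44  θ: 0.39203 -2.01424  w: -3.21671 -1.43195  ee: -0.29101 -0.05236 0.27719  effort: -5.02100 1.64585
step 45  θ: 0.34418 -2.03425  w: -3.16499 -1.24038  ee: -0.27848 -0.04701 0.28431  effort: -4.20044 1.69529
step 46  θ: 0.29725 -2.05151  w: -3.09447 -1.06573  ee: -0.26645 -0.04151 0.29110  effort: -3.46433 1.74550
step 47  θ: 0.25149 -2.06628  w: -3.00802 -0.90890  ee: -0.25495 -0.03588 0.29750  effort: -2.80314 1.79649
step 48  θ: 0.20713 -2.07884  w: -2.90823 -0.76998  ee: -0.24400 -0.03017 0.30349  effort: -2.21009 1.84804
step 49  θ: 0.16435 -2.08944  w: -2.79751 -0.64847  ee: -0.23360 -0.02441 0.30903  effort: -1.68030 1.89982
step 50  θ: 0.12330 -2.09835  w: -2.67806 -0.54347  ee: -0.22376 -0.01866 0.31413
final ee position (m): -0.22376 -0.01866 0.31413
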